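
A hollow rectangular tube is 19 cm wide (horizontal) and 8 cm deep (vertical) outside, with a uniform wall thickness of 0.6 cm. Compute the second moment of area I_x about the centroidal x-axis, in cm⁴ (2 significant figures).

Split into non-overlapping primitives; take the origin at the lower-left of the bounding box.
Outer rectangle: 19 × 8, A = 152 cm², y = 4 cm, Ī = 810.7 cm⁴.
Inner void (subtracted): 17.8 × 6.8, A = 121 cm², y = 4 cm, Ī = 466.4 cm⁴.
By symmetry the centroid is at mid-height, ȳ = 4 cm.
All pieces are centred on the centroidal x-axis, so I = ΣĪ (holes subtracted) = 344.3 cm⁴.

I_x ≈ 340 cm⁴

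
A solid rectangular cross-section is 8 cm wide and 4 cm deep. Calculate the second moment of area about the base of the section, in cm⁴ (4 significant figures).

I_base ≈ 170.7 cm⁴

The section: 8 × 4, A = 32 cm², y = 2 cm, Ī = 42.6667 cm⁴.
Transfer it to a horizontal axis along the bottom face using Ī + A·d² with d = y − 0:
  the section: d = 2 cm → contributes +170.667 cm⁴
Total I = 170.667 cm⁴.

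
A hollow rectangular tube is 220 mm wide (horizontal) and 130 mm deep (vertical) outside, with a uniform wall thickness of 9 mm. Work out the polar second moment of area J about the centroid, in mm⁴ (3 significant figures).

J ≈ 5.51 × 10⁷ mm⁴

Break the section into simple shapes (no overlaps), measuring from the bottom-left corner of the bounding box.
Outer rectangle: 220 × 130, A = 28 600 mm², y = 65 mm, Ī = 40 278 333 mm⁴.
Inner void (subtracted): 202 × 112, A = 22 624 mm², y = 65 mm, Ī = 23 649 621 mm⁴.
By symmetry the centroid is at mid-height, ȳ = 65 mm.
All pieces are centred on the centroidal x-axis, so I = ΣĪ (holes subtracted) = 16 628 712 mm⁴.
Repeating about the centroidal y-axis gives I_y = 38 424 192 mm⁴.
Polar second moment: J = I_x + I_y = 55 052 904 mm⁴.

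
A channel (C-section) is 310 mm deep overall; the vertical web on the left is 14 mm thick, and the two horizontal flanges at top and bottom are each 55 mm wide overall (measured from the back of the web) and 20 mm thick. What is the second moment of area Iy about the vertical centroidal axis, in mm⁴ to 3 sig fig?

Treat the section as a set of non-overlapping primitives; coordinates are from the bounding-box lower-left.
Web: 14 × 310, A = 4 340 mm², x = 7 mm, Ī = 70 887 mm⁴.
Top flange (beyond web): 41 × 20, A = 820 mm², x = 34.5 mm, Ī = 114 868 mm⁴.
Bottom flange (beyond web): 41 × 20, A = 820 mm², x = 34.5 mm, Ī = 114 868 mm⁴.
Centroid: x̄ = ΣA·x / ΣA = 14.542 mm.
Transfer each piece to the vertical centroidal axis using Ī + A·d² with d = x − 14.542:
  web: d = -7.5418 mm → contributes +317 741 mm⁴
  top flange (beyond web): d = 19.958 mm → contributes +441 499 mm⁴
  bottom flange (beyond web): d = 19.958 mm → contributes +441 499 mm⁴
Total I = 1 200 738 mm⁴.

Iy ≈ 1.20 × 10⁶ mm⁴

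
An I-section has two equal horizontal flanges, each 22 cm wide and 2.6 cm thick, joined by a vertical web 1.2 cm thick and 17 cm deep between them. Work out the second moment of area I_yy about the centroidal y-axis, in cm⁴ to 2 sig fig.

I_yy ≈ 4600 cm⁴

Treat the section as a set of non-overlapping primitives; coordinates are from the bounding-box lower-left.
Bottom flange: 22 × 2.6, A = 57.2 cm², x = 11 cm, Ī = 2 307 cm⁴.
Web: 1.2 × 17, A = 20.4 cm², x = 11 cm, Ī = 2.448 cm⁴.
Top flange: 22 × 2.6, A = 57.2 cm², x = 11 cm, Ī = 2 307 cm⁴.
By symmetry the centroid is at mid-width, x̄ = 11 cm.
All pieces are centred on the centroidal y-axis, so I = ΣĪ = 4 617 cm⁴.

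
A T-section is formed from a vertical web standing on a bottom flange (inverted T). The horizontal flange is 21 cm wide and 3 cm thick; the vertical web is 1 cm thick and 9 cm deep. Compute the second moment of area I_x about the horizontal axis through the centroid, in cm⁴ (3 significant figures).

I_x ≈ 392 cm⁴

Split into non-overlapping primitives; take the origin at the lower-left of the bounding box.
Flange: 21 × 3, A = 63 cm², y = 1.5 cm, Ī = 47.25 cm⁴.
Web: 1 × 9, A = 9 cm², y = 7.5 cm, Ī = 60.75 cm⁴.
Centroid: ȳ = ΣA·y / ΣA = 2.25 cm.
Transfer each piece to the horizontal axis through the centroid using Ī + A·d² with d = y − 2.25:
  flange: d = -0.75 cm → contributes +82.688 cm⁴
  web: d = 5.25 cm → contributes +308.81 cm⁴
Total I = 391.5 cm⁴.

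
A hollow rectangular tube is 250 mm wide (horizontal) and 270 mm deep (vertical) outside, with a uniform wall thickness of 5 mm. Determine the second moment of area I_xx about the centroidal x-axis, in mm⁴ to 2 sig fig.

I_xx ≈ 5.9 × 10⁷ mm⁴

Split into non-overlapping primitives; take the origin at the lower-left of the bounding box.
Outer rectangle: 250 × 270, A = 67 500 mm², y = 135 mm, Ī = 410 062 500 mm⁴.
Inner void (subtracted): 240 × 260, A = 62 400 mm², y = 135 mm, Ī = 351 520 000 mm⁴.
By symmetry the centroid is at mid-height, ȳ = 135 mm.
All pieces are centred on the centroidal x-axis, so I = ΣĪ (holes subtracted) = 58 542 500 mm⁴.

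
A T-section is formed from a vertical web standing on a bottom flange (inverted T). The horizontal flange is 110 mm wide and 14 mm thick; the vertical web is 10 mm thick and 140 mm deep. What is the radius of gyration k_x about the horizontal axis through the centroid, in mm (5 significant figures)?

k_x ≈ 47.594 mm

Split into non-overlapping primitives; take the origin at the lower-left of the bounding box.
Flange: 110 × 14, A = 1 540 mm², y = 7 mm, Ī = 25153.33 mm⁴.
Web: 10 × 140, A = 1 400 mm², y = 84 mm, Ī = 2 286 667 mm⁴.
Centroid: ȳ = ΣA·y / ΣA = 43.66667 mm.
Transfer each piece to the horizontal axis through the centroid using Ī + A·d² with d = y − 43.66667:
  flange: d = -36.66667 mm → contributes +2 095 598 mm⁴
  web: d = 40.33333 mm → contributes +4 564 156 mm⁴
Total I = 6 659 753 mm⁴.
Radius of gyration: k = √(I/A) = √(6 659 753 / 2 940) = 47.59435 mm.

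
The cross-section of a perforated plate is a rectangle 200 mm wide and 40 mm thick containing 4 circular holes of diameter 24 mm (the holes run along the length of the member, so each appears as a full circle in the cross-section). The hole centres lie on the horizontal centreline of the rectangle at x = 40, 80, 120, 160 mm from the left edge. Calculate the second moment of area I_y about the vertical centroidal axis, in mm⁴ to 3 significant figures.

I_y ≈ 2.30 × 10⁷ mm⁴

Break the section into simple shapes (no overlaps), measuring from the bottom-left corner of the bounding box.
Plate: 200 × 40, A = 8 000 mm², x = 100 mm, Ī = 26 666 667 mm⁴.
Hole 1 (subtracted): ⌀24, A = 452.39 mm², x = 40 mm, Ī = 16 286 mm⁴.
Hole 2 (subtracted): ⌀24, A = 452.39 mm², x = 80 mm, Ī = 16 286 mm⁴.
Hole 3 (subtracted): ⌀24, A = 452.39 mm², x = 120 mm, Ī = 16 286 mm⁴.
Hole 4 (subtracted): ⌀24, A = 452.39 mm², x = 160 mm, Ī = 16 286 mm⁴.
By symmetry the centroid is at mid-width, x̄ = 100 mm.
Transfer each piece to the vertical centroidal axis using Ī + A·d² with d = x − 100:
  plate: d = 0 mm → contributes +26 666 667 mm⁴
  hole 1: d = -60 mm → contributes −1 644 888 mm⁴
  hole 2: d = -20 mm → contributes −197 242 mm⁴
  hole 3: d = 20 mm → contributes −197 242 mm⁴
  hole 4: d = 60 mm → contributes −1 644 888 mm⁴
Total I = 22 982 408 mm⁴.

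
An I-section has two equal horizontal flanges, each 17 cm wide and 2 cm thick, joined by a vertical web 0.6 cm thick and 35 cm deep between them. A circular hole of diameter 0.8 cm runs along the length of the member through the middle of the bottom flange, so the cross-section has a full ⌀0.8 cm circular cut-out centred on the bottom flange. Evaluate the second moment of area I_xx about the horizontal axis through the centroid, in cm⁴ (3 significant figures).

I_xx ≈ 2.53 × 10⁴ cm⁴

Treat the section as a set of non-overlapping primitives; coordinates are from the bounding-box lower-left.
Bottom flange: 17 × 2, A = 34 cm², y = 1 cm, Ī = 11.333 cm⁴.
Web: 0.6 × 35, A = 21 cm², y = 19.5 cm, Ī = 2143.8 cm⁴.
Top flange: 17 × 2, A = 34 cm², y = 38 cm, Ī = 11.333 cm⁴.
Hole (subtracted): ⌀0.8, A = 0.50265 cm², y = 1 cm, Ī = 0.020106 cm⁴.
Centroid: ȳ = ΣA·y / ΣA = 19.605 cm.
Transfer each piece to the horizontal axis through the centroid using Ī + A·d² with d = y − 19.605:
  bottom flange: d = -18.605 cm → contributes +11 780 cm⁴
  web: d = -0.10508 cm → contributes +2 144 cm⁴
  top flange: d = 18.395 cm → contributes +11 516 cm⁴
  hole: d = -18.605 cm → contributes −174.01 cm⁴
Total I = 25 266 cm⁴.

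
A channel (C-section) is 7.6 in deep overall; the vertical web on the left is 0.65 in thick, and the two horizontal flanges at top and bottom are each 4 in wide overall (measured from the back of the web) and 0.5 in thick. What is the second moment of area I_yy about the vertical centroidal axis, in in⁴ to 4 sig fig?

Split into non-overlapping primitives; take the origin at the lower-left of the bounding box.
Web: 0.65 × 7.6, A = 4.94 in², x = 0.325 in, Ī = 0.173929 in⁴.
Top flange (beyond web): 3.35 × 0.5, A = 1.675 in², x = 2.325 in, Ī = 1.56647 in⁴.
Bottom flange (beyond web): 3.35 × 0.5, A = 1.675 in², x = 2.325 in, Ī = 1.56647 in⁴.
Centroid: x̄ = ΣA·x / ΣA = 1.1332 in.
Transfer each piece to the vertical centroidal axis using Ī + A·d² with d = x − 1.1332:
  web: d = -0.808203 in → contributes +3.4007 in⁴
  top flange (beyond web): d = 1.1918 in → contributes +3.94561 in⁴
  bottom flange (beyond web): d = 1.1918 in → contributes +3.94561 in⁴
Total I = 11.2919 in⁴.

I_yy ≈ 11.29 in⁴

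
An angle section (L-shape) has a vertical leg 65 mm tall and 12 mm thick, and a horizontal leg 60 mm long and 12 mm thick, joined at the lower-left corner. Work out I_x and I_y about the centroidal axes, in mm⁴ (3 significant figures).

I_x ≈ 5.14 × 10⁵ mm⁴, I_y ≈ 4.18 × 10⁵ mm⁴

Decompose the section into non-overlapping parts with the origin at the bottom-left of its bounding rectangle.
Vertical leg: 12 × 65, A = 780 mm², y = 32.5 mm, Ī = 274 625 mm⁴.
Horizontal leg (remainder): 48 × 12, A = 576 mm², y = 6 mm, Ī = 6 912 mm⁴.
Centroid: ȳ = ΣA·y / ΣA = 21.243 mm.
Transfer each piece to the centroidal x-axis using Ī + A·d² with d = y − 21.243:
  vertical leg: d = 11.257 mm → contributes +373 460 mm⁴
  horizontal leg (remainder): d = -15.243 mm → contributes +140 751 mm⁴
Total I = 514 212 mm⁴.
For the y-axis: x̄ = 18.743 mm.
Repeating about the centroidal y-axis gives I_y = 418 147 mm⁴.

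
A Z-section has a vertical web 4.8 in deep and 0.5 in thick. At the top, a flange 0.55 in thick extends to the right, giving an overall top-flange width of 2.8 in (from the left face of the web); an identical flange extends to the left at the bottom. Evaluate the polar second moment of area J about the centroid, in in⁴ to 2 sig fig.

Treat the section as a set of non-overlapping primitives; coordinates are from the bounding-box lower-left.
Web: 0.5 × 4.8, A = 2.4 in², y = 2.4 in, Ī = 4.608 in⁴.
Top flange (beyond web): 2.3 × 0.55, A = 1.265 in², y = 4.525 in, Ī = 0.03189 in⁴.
Bottom flange (beyond web): 2.3 × 0.55, A = 1.265 in², y = 0.275 in, Ī = 0.03189 in⁴.
Centroid: ȳ = ΣA·y / ΣA = 2.4 in.
Transfer each piece to the centroidal x-axis using Ī + A·d² with d = y − 2.4:
  web: d = 0 in → contributes +4.608 in⁴
  top flange (beyond web): d = 2.125 in → contributes +5.744 in⁴
  bottom flange (beyond web): d = -2.125 in → contributes +5.744 in⁴
Total I = 16.1 in⁴.
For the y-axis: x̄ = 2.55 in.
Repeating about the centroidal y-axis gives I_y = 6.124 in⁴.
Polar second moment: J = I_x + I_y = 22.22 in⁴.

J ≈ 22 in⁴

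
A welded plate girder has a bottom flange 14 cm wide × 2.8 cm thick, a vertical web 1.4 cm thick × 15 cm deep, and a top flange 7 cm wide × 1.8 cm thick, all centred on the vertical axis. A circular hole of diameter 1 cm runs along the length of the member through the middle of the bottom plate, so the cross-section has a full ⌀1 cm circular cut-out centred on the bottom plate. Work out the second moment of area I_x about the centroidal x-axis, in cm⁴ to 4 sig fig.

I_x ≈ 3581 cm⁴

Split into non-overlapping primitives; take the origin at the lower-left of the bounding box.
Bottom plate: 14 × 2.8, A = 39.2 cm², y = 1.4 cm, Ī = 25.6107 cm⁴.
Web plate: 1.4 × 15, A = 21 cm², y = 10.3 cm, Ī = 393.75 cm⁴.
Top plate: 7 × 1.8, A = 12.6 cm², y = 18.7 cm, Ī = 3.402 cm⁴.
Hole (subtracted): ⌀1, A = 0.785398 cm², y = 1.4 cm, Ī = 0.0490874 cm⁴.
Centroid: ȳ = ΣA·y / ΣA = 7.02219 cm.
Transfer each piece to the centroidal x-axis using Ī + A·d² with d = y − 7.02219:
  bottom plate: d = -5.62219 cm → contributes +1264.69 cm⁴
  web plate: d = 3.27781 cm → contributes +619.374 cm⁴
  top plate: d = 11.6778 cm → contributes +1721.68 cm⁴
  hole: d = -5.62219 cm → contributes −24.8748 cm⁴
Total I = 3580.86 cm⁴.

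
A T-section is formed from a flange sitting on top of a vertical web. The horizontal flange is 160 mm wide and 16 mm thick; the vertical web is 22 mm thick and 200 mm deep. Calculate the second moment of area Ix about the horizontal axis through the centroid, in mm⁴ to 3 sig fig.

Ix ≈ 3.36 × 10⁷ mm⁴

Break the section into simple shapes (no overlaps), measuring from the bottom-left corner of the bounding box.
Flange: 160 × 16, A = 2 560 mm², y = 208 mm, Ī = 54 613 mm⁴.
Web: 22 × 200, A = 4 400 mm², y = 100 mm, Ī = 14 666 667 mm⁴.
Centroid: ȳ = ΣA·y / ΣA = 139.72 mm.
Transfer each piece to the horizontal axis through the centroid using Ī + A·d² with d = y − 139.72:
  flange: d = 68.276 mm → contributes +11 988 292 mm⁴
  web: d = -39.724 mm → contributes +21 609 898 mm⁴
Total I = 33 598 190 mm⁴.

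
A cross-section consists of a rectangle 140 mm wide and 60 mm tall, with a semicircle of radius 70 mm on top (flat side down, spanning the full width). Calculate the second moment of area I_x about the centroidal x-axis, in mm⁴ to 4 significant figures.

I_x ≈ 1.947 × 10⁷ mm⁴

Split into non-overlapping primitives; take the origin at the lower-left of the bounding box.
Rectangular body: 140 × 60, A = 8 400 mm², y = 30 mm, Ī = 2 520 000 mm⁴.
Semicircular cap: semicircle r = 70, A = 7696.9 mm², y = 89.7089 mm, Ī = 2 635 265 mm⁴.
Centroid: ȳ = ΣA·y / ΣA = 58.5504 mm.
Transfer each piece to the centroidal x-axis using Ī + A·d² with d = y − 58.5504:
  rectangular body: d = -28.5504 mm → contributes +9 367 075 mm⁴
  semicircular cap: d = 31.1585 mm → contributes +10 107 807 mm⁴
Total I = 19 474 882 mm⁴.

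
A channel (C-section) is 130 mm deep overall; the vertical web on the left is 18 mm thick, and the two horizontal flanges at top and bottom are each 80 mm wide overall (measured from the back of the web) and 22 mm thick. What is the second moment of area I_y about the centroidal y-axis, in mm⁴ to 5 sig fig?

I_y ≈ 2.9524 × 10⁶ mm⁴

Split into non-overlapping primitives; take the origin at the lower-left of the bounding box.
Web: 18 × 130, A = 2 340 mm², x = 9 mm, Ī = 63 180 mm⁴.
Top flange (beyond web): 62 × 22, A = 1 364 mm², x = 49 mm, Ī = 436934.7 mm⁴.
Bottom flange (beyond web): 62 × 22, A = 1 364 mm², x = 49 mm, Ī = 436934.7 mm⁴.
Centroid: x̄ = ΣA·x / ΣA = 30.53118 mm.
Transfer each piece to the centroidal y-axis using Ī + A·d² with d = x − 30.53118:
  web: d = -21.53118 mm → contributes +1 147 984 mm⁴
  top flange (beyond web): d = 18.46882 mm → contributes +902191.6 mm⁴
  bottom flange (beyond web): d = 18.46882 mm → contributes +902191.6 mm⁴
Total I = 2 952 367 mm⁴.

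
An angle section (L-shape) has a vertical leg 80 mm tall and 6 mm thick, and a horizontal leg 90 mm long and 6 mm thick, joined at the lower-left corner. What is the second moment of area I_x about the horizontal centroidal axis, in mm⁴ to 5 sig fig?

I_x ≈ 5.9409 × 10⁵ mm⁴

Break the section into simple shapes (no overlaps), measuring from the bottom-left corner of the bounding box.
Vertical leg: 6 × 80, A = 480 mm², y = 40 mm, Ī = 256 000 mm⁴.
Horizontal leg (remainder): 84 × 6, A = 504 mm², y = 3 mm, Ī = 1 512 mm⁴.
Centroid: ȳ = ΣA·y / ΣA = 21.04878 mm.
Transfer each piece to the horizontal centroidal axis using Ī + A·d² with d = y − 21.04878:
  vertical leg: d = 18.95122 mm → contributes +428391.4 mm⁴
  horizontal leg (remainder): d = -18.04878 mm → contributes +165694.3 mm⁴
Total I = 594085.7 mm⁴.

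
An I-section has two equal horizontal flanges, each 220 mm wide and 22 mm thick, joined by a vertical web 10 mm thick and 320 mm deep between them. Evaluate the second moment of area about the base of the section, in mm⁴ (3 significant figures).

I_base ≈ 7.37 × 10⁸ mm⁴

Break the section into simple shapes (no overlaps), measuring from the bottom-left corner of the bounding box.
Bottom flange: 220 × 22, A = 4 840 mm², y = 11 mm, Ī = 195 213 mm⁴.
Web: 10 × 320, A = 3 200 mm², y = 182 mm, Ī = 27 306 667 mm⁴.
Top flange: 220 × 22, A = 4 840 mm², y = 353 mm, Ī = 195 213 mm⁴.
Transfer each piece to the base of the section using Ī + A·d² with d = y − 0:
  bottom flange: d = 11 mm → contributes +780 853 mm⁴
  web: d = 182 mm → contributes +133 303 467 mm⁴
  top flange: d = 353 mm → contributes +603 302 773 mm⁴
Total I = 737 387 093 mm⁴.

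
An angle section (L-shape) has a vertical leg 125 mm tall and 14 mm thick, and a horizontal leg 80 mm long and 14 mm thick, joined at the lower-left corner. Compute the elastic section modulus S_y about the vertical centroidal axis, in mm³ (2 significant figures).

Treat the section as a set of non-overlapping primitives; coordinates are from the bounding-box lower-left.
Vertical leg: 14 × 125, A = 1 750 mm², x = 7 mm, Ī = 28 583 mm⁴.
Horizontal leg (remainder): 66 × 14, A = 924 mm², x = 47 mm, Ī = 335 412 mm⁴.
Centroid: x̄ = ΣA·x / ΣA = 20.82 mm.
Transfer each piece to the vertical centroidal axis using Ī + A·d² with d = x − 20.82:
  vertical leg: d = -13.82 mm → contributes +362 916 mm⁴
  horizontal leg (remainder): d = 26.18 mm → contributes +968 618 mm⁴
Total I = 1 331 535 mm⁴.
Extreme fibre distance c = 59.18 mm; S = I/c = 22 500 mm³.

S_y ≈ 2.3 × 10⁴ mm³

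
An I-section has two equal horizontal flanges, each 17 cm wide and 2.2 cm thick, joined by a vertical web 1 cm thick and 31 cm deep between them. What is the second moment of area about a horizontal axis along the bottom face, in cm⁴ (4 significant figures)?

Treat the section as a set of non-overlapping primitives; coordinates are from the bounding-box lower-left.
Bottom flange: 17 × 2.2, A = 37.4 cm², y = 1.1 cm, Ī = 15.0847 cm⁴.
Web: 1 × 31, A = 31 cm², y = 17.7 cm, Ī = 2482.58 cm⁴.
Top flange: 17 × 2.2, A = 37.4 cm², y = 34.3 cm, Ī = 15.0847 cm⁴.
Transfer each piece to the bottom edge using Ī + A·d² with d = y − 0:
  bottom flange: d = 1.1 cm → contributes +60.3387 cm⁴
  web: d = 17.7 cm → contributes +12194.6 cm⁴
  top flange: d = 34.3 cm → contributes +44015.8 cm⁴
Total I = 56270.7 cm⁴.

I_base ≈ 5.627 × 10⁴ cm⁴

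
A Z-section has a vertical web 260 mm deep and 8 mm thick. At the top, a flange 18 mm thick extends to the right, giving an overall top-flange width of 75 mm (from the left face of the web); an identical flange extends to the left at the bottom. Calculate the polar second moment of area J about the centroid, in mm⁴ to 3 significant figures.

J ≈ 5.14 × 10⁷ mm⁴

Break the section into simple shapes (no overlaps), measuring from the bottom-left corner of the bounding box.
Web: 8 × 260, A = 2 080 mm², y = 130 mm, Ī = 11 717 333 mm⁴.
Top flange (beyond web): 67 × 18, A = 1 206 mm², y = 251 mm, Ī = 32 562 mm⁴.
Bottom flange (beyond web): 67 × 18, A = 1 206 mm², y = 9 mm, Ī = 32 562 mm⁴.
Centroid: ȳ = ΣA·y / ΣA = 130 mm.
Transfer each piece to the centroidal x-axis using Ī + A·d² with d = y − 130:
  web: d = 0 mm → contributes +11 717 333 mm⁴
  top flange (beyond web): d = 121 mm → contributes +17 689 608 mm⁴
  bottom flange (beyond web): d = -121 mm → contributes +17 689 608 mm⁴
Total I = 47 096 549 mm⁴.
For the y-axis: x̄ = 71 mm.
Repeating about the centroidal y-axis gives I_y = 4 305 257 mm⁴.
Polar second moment: J = I_x + I_y = 51 401 807 mm⁴.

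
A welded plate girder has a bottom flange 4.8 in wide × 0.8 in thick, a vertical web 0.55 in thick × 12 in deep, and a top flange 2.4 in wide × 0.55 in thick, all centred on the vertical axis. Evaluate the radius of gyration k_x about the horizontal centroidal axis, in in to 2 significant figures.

Treat the section as a set of non-overlapping primitives; coordinates are from the bounding-box lower-left.
Bottom plate: 4.8 × 0.8, A = 3.84 in², y = 0.4 in, Ī = 0.2048 in⁴.
Web plate: 0.55 × 12, A = 6.6 in², y = 6.8 in, Ī = 79.2 in⁴.
Top plate: 2.4 × 0.55, A = 1.32 in², y = 13.08 in, Ī = 0.03328 in⁴.
Centroid: ȳ = ΣA·y / ΣA = 5.415 in.
Transfer each piece to the horizontal centroidal axis using Ī + A·d² with d = y − 5.415:
  bottom plate: d = -5.015 in → contributes +96.76 in⁴
  web plate: d = 1.385 in → contributes +91.87 in⁴
  top plate: d = 7.66 in → contributes +77.49 in⁴
Total I = 266.1 in⁴.
Radius of gyration: k = √(I/A) = √(266.1 / 11.76) = 4.757 in.

k_x ≈ 4.8 in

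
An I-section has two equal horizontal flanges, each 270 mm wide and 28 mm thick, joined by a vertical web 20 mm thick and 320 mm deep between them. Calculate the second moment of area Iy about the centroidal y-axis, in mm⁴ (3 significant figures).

Decompose the section into non-overlapping parts with the origin at the bottom-left of its bounding rectangle.
Bottom flange: 270 × 28, A = 7 560 mm², x = 135 mm, Ī = 45 927 000 mm⁴.
Web: 20 × 320, A = 6 400 mm², x = 135 mm, Ī = 213 333 mm⁴.
Top flange: 270 × 28, A = 7 560 mm², x = 135 mm, Ī = 45 927 000 mm⁴.
By symmetry the centroid is at mid-width, x̄ = 135 mm.
All pieces are centred on the centroidal y-axis, so I = ΣĪ = 92 067 333 mm⁴.

Iy ≈ 9.21 × 10⁷ mm⁴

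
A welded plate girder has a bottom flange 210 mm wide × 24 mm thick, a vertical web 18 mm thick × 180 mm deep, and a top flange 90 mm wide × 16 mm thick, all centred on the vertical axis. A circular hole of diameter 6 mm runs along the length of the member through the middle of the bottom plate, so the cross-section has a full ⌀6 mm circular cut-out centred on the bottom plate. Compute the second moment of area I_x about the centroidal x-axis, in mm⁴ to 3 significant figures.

Break the section into simple shapes (no overlaps), measuring from the bottom-left corner of the bounding box.
Bottom plate: 210 × 24, A = 5 040 mm², y = 12 mm, Ī = 241 920 mm⁴.
Web plate: 18 × 180, A = 3 240 mm², y = 114 mm, Ī = 8 748 000 mm⁴.
Top plate: 90 × 16, A = 1 440 mm², y = 212 mm, Ī = 30 720 mm⁴.
Hole (subtracted): ⌀6, A = 28.274 mm², y = 12 mm, Ī = 63.617 mm⁴.
Centroid: ȳ = ΣA·y / ΣA = 75.815 mm.
Transfer each piece to the centroidal x-axis using Ī + A·d² with d = y − 75.815:
  bottom plate: d = -63.815 mm → contributes +20 766 753 mm⁴
  web plate: d = 38.185 mm → contributes +13 472 161 mm⁴
  top plate: d = 136.18 mm → contributes +26 737 368 mm⁴
  hole: d = -63.815 mm → contributes −115 208 mm⁴
Total I = 60 861 074 mm⁴.

I_x ≈ 6.09 × 10⁷ mm⁴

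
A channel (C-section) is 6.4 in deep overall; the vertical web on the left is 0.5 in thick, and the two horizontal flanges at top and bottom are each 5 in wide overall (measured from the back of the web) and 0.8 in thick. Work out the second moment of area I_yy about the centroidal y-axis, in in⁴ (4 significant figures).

I_yy ≈ 26.06 in⁴

Treat the section as a set of non-overlapping primitives; coordinates are from the bounding-box lower-left.
Web: 0.5 × 6.4, A = 3.2 in², x = 0.25 in, Ī = 0.0666667 in⁴.
Top flange (beyond web): 4.5 × 0.8, A = 3.6 in², x = 2.75 in, Ī = 6.075 in⁴.
Bottom flange (beyond web): 4.5 × 0.8, A = 3.6 in², x = 2.75 in, Ī = 6.075 in⁴.
Centroid: x̄ = ΣA·x / ΣA = 1.98077 in.
Transfer each piece to the centroidal y-axis using Ī + A·d² with d = x − 1.98077:
  web: d = -1.73077 in → contributes +9.65247 in⁴
  top flange (beyond web): d = 0.769231 in → contributes +8.20518 in⁴
  bottom flange (beyond web): d = 0.769231 in → contributes +8.20518 in⁴
Total I = 26.0628 in⁴.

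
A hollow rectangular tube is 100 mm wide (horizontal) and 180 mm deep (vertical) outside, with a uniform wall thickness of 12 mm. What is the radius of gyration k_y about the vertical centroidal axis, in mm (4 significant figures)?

k_y ≈ 38.89 mm

Split into non-overlapping primitives; take the origin at the lower-left of the bounding box.
Outer rectangle: 100 × 180, A = 18 000 mm², x = 50 mm, Ī = 15 000 000 mm⁴.
Inner void (subtracted): 76 × 156, A = 11 856 mm², x = 50 mm, Ī = 5 706 688 mm⁴.
By symmetry the centroid is at mid-width, x̄ = 50 mm.
All pieces are centred on the vertical centroidal axis, so I = ΣĪ (holes subtracted) = 9 293 312 mm⁴.
Radius of gyration: k = √(I/A) = √(9 293 312 / 6 144) = 38.8919 mm.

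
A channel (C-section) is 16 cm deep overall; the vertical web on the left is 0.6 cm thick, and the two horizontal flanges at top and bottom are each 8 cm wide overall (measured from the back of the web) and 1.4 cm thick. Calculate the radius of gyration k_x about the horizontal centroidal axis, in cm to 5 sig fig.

k_x ≈ 6.5790 cm

Break the section into simple shapes (no overlaps), measuring from the bottom-left corner of the bounding box.
Web: 0.6 × 16, A = 9.6 cm², y = 8 cm, Ī = 204.8 cm⁴.
Top flange (beyond web): 7.4 × 1.4, A = 10.36 cm², y = 15.3 cm, Ī = 1.692133 cm⁴.
Bottom flange (beyond web): 7.4 × 1.4, A = 10.36 cm², y = 0.7 cm, Ī = 1.692133 cm⁴.
By symmetry the centroid is at mid-height, ȳ = 8 cm.
Transfer each piece to the horizontal centroidal axis using Ī + A·d² with d = y − 8:
  web: d = 0 cm → contributes +204.8 cm⁴
  top flange (beyond web): d = 7.3 cm → contributes +553.7765 cm⁴
  bottom flange (beyond web): d = -7.3 cm → contributes +553.7765 cm⁴
Total I = 1312.353 cm⁴.
Radius of gyration: k = √(I/A) = √(1312.353 / 30.32) = 6.579013 cm.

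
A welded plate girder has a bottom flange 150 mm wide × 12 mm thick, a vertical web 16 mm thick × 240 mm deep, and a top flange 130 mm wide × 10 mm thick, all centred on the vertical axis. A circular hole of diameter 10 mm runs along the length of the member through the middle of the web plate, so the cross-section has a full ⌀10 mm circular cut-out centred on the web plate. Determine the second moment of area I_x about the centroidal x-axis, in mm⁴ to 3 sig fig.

Decompose the section into non-overlapping parts with the origin at the bottom-left of its bounding rectangle.
Bottom plate: 150 × 12, A = 1 800 mm², y = 6 mm, Ī = 21 600 mm⁴.
Web plate: 16 × 240, A = 3 840 mm², y = 132 mm, Ī = 18 432 000 mm⁴.
Top plate: 130 × 10, A = 1 300 mm², y = 257 mm, Ī = 10 833 mm⁴.
Hole (subtracted): ⌀10, A = 78.54 mm², y = 132 mm, Ī = 490.87 mm⁴.
Centroid: ȳ = ΣA·y / ΣA = 122.63 mm.
Transfer each piece to the centroidal x-axis using Ī + A·d² with d = y − 122.63:
  bottom plate: d = -116.63 mm → contributes +24 505 706 mm⁴
  web plate: d = 9.3712 mm → contributes +18 769 225 mm⁴
  top plate: d = 134.37 mm → contributes +23 483 133 mm⁴
  hole: d = 9.3712 mm → contributes −7388.2 mm⁴
Total I = 66 750 675 mm⁴.

I_x ≈ 6.68 × 10⁷ mm⁴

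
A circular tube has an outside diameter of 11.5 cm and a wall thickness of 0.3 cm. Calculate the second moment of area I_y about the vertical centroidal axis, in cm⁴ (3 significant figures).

Decompose the section into non-overlapping parts with the origin at the bottom-left of its bounding rectangle.
Outer circle: ⌀11.5, A = 103.87 cm², x = 5.75 cm, Ī = 858.54 cm⁴.
Bore (subtracted): ⌀10.9, A = 93.313 cm², x = 5.75 cm, Ī = 692.91 cm⁴.
By symmetry the centroid is at mid-width, x̄ = 5.75 cm.
All pieces are centred on the vertical centroidal axis, so I = ΣĪ (holes subtracted) = 165.63 cm⁴.

I_y ≈ 166 cm⁴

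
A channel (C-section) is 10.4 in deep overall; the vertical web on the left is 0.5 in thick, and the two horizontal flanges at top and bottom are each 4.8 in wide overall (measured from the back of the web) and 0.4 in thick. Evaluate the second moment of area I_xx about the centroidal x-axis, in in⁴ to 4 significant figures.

Treat the section as a set of non-overlapping primitives; coordinates are from the bounding-box lower-left.
Web: 0.5 × 10.4, A = 5.2 in², y = 5.2 in, Ī = 46.8693 in⁴.
Top flange (beyond web): 4.3 × 0.4, A = 1.72 in², y = 10.2 in, Ī = 0.0229333 in⁴.
Bottom flange (beyond web): 4.3 × 0.4, A = 1.72 in², y = 0.2 in, Ī = 0.0229333 in⁴.
By symmetry the centroid is at mid-height, ȳ = 5.2 in.
Transfer each piece to the centroidal x-axis using Ī + A·d² with d = y − 5.2:
  web: d = 0 in → contributes +46.8693 in⁴
  top flange (beyond web): d = 5 in → contributes +43.0229 in⁴
  bottom flange (beyond web): d = -5 in → contributes +43.0229 in⁴
Total I = 132.915 in⁴.

I_xx ≈ 132.9 in⁴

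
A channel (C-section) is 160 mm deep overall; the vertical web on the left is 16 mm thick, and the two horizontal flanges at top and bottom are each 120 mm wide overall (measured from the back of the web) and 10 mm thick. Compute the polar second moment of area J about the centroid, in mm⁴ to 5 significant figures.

Break the section into simple shapes (no overlaps), measuring from the bottom-left corner of the bounding box.
Web: 16 × 160, A = 2 560 mm², y = 80 mm, Ī = 5 461 333 mm⁴.
Top flange (beyond web): 104 × 10, A = 1 040 mm², y = 155 mm, Ī = 8666.667 mm⁴.
Bottom flange (beyond web): 104 × 10, A = 1 040 mm², y = 5 mm, Ī = 8666.667 mm⁴.
By symmetry the centroid is at mid-height, ȳ = 80 mm.
Transfer each piece to the centroidal x-axis using Ī + A·d² with d = y − 80:
  web: d = 0 mm → contributes +5 461 333 mm⁴
  top flange (beyond web): d = 75 mm → contributes +5 858 667 mm⁴
  bottom flange (beyond web): d = -75 mm → contributes +5 858 667 mm⁴
Total I = 17 178 667 mm⁴.
For the y-axis: x̄ = 34.89655 mm.
Repeating about the centroidal y-axis gives I_y = 6 060 697 mm⁴.
Polar second moment: J = I_x + I_y = 23 239 364 mm⁴.

J ≈ 2.3239 × 10⁷ mm⁴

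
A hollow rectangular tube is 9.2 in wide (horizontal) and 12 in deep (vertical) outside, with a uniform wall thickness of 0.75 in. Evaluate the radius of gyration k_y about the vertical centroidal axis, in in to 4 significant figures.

Split into non-overlapping primitives; take the origin at the lower-left of the bounding box.
Outer rectangle: 9.2 × 12, A = 110.4 in², x = 4.6 in, Ī = 778.688 in⁴.
Inner void (subtracted): 7.7 × 10.5, A = 80.85 in², x = 4.6 in, Ī = 399.466 in⁴.
By symmetry the centroid is at mid-width, x̄ = 4.6 in.
All pieces are centred on the vertical centroidal axis, so I = ΣĪ (holes subtracted) = 379.222 in⁴.
Radius of gyration: k = √(I/A) = √(379.222 / 29.55) = 3.58235 in.

k_y ≈ 3.582 in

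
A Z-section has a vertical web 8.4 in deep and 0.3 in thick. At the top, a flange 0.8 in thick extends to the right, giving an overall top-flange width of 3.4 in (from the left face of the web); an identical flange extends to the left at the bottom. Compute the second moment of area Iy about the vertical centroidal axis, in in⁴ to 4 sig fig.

Treat the section as a set of non-overlapping primitives; coordinates are from the bounding-box lower-left.
Web: 0.3 × 8.4, A = 2.52 in², x = 3.25 in, Ī = 0.0189 in⁴.
Top flange (beyond web): 3.1 × 0.8, A = 2.48 in², x = 4.95 in, Ī = 1.98607 in⁴.
Bottom flange (beyond web): 3.1 × 0.8, A = 2.48 in², x = 1.55 in, Ī = 1.98607 in⁴.
Centroid: x̄ = ΣA·x / ΣA = 3.25 in.
Transfer each piece to the vertical centroidal axis using Ī + A·d² with d = x − 3.25:
  web: d = 0 in → contributes +0.0189 in⁴
  top flange (beyond web): d = 1.7 in → contributes +9.15327 in⁴
  bottom flange (beyond web): d = -1.7 in → contributes +9.15327 in⁴
Total I = 18.3254 in⁴.

Iy ≈ 18.33 in⁴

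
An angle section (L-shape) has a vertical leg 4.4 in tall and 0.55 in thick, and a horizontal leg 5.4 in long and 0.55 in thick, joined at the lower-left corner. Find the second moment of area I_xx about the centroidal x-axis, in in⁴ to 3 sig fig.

I_xx ≈ 8.67 in⁴

Break the section into simple shapes (no overlaps), measuring from the bottom-left corner of the bounding box.
Vertical leg: 0.55 × 4.4, A = 2.42 in², y = 2.2 in, Ī = 3.9043 in⁴.
Horizontal leg (remainder): 4.85 × 0.55, A = 2.6675 in², y = 0.275 in, Ī = 0.067243 in⁴.
Centroid: ȳ = ΣA·y / ΣA = 1.1907 in.
Transfer each piece to the centroidal x-axis using Ī + A·d² with d = y − 1.1907:
  vertical leg: d = 1.0093 in → contributes +6.3696 in⁴
  horizontal leg (remainder): d = -0.91568 in → contributes +2.3038 in⁴
Total I = 8.6734 in⁴.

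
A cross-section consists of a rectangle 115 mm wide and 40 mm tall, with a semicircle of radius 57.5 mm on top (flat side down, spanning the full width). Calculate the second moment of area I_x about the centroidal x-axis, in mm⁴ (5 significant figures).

Decompose the section into non-overlapping parts with the origin at the bottom-left of its bounding rectangle.
Rectangular body: 115 × 40, A = 4 600 mm², y = 20 mm, Ī = 613333.3 mm⁴.
Semicircular cap: semicircle r = 57.5, A = 5193.445 mm², y = 64.40376 mm, Ī = 1 199 785 mm⁴.
Centroid: ȳ = ΣA·y / ΣA = 43.54723 mm.
Transfer each piece to the centroidal x-axis using Ī + A·d² with d = y − 43.54723:
  rectangular body: d = -23.54723 mm → contributes +3 163 904 mm⁴
  semicircular cap: d = 20.85653 mm → contributes +3 458 907 mm⁴
Total I = 6 622 811 mm⁴.

I_x ≈ 6.6228 × 10⁶ mm⁴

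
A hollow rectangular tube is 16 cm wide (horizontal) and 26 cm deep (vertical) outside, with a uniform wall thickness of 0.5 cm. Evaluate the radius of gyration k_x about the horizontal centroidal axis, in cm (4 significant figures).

k_x ≈ 9.757 cm

Break the section into simple shapes (no overlaps), measuring from the bottom-left corner of the bounding box.
Outer rectangle: 16 × 26, A = 416 cm², y = 13 cm, Ī = 23434.7 cm⁴.
Inner void (subtracted): 15 × 25, A = 375 cm², y = 13 cm, Ī = 19531.3 cm⁴.
By symmetry the centroid is at mid-height, ȳ = 13 cm.
All pieces are centred on the horizontal centroidal axis, so I = ΣĪ (holes subtracted) = 3903.42 cm⁴.
Radius of gyration: k = √(I/A) = √(3903.42 / 41) = 9.75732 cm.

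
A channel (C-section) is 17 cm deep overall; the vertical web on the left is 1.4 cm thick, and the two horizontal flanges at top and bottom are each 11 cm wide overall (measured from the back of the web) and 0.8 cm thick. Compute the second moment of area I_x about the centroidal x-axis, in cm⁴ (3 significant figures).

I_x ≈ 1580 cm⁴

Decompose the section into non-overlapping parts with the origin at the bottom-left of its bounding rectangle.
Web: 1.4 × 17, A = 23.8 cm², y = 8.5 cm, Ī = 573.18 cm⁴.
Top flange (beyond web): 9.6 × 0.8, A = 7.68 cm², y = 16.6 cm, Ī = 0.4096 cm⁴.
Bottom flange (beyond web): 9.6 × 0.8, A = 7.68 cm², y = 0.4 cm, Ī = 0.4096 cm⁴.
By symmetry the centroid is at mid-height, ȳ = 8.5 cm.
Transfer each piece to the centroidal x-axis using Ī + A·d² with d = y − 8.5:
  web: d = 0 cm → contributes +573.18 cm⁴
  top flange (beyond web): d = 8.1 cm → contributes +504.29 cm⁴
  bottom flange (beyond web): d = -8.1 cm → contributes +504.29 cm⁴
Total I = 1581.8 cm⁴.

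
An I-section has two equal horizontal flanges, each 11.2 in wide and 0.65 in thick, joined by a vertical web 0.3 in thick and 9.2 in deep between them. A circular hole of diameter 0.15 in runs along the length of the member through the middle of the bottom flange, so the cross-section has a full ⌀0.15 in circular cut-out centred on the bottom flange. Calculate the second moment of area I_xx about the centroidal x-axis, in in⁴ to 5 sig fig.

Treat the section as a set of non-overlapping primitives; coordinates are from the bounding-box lower-left.
Bottom flange: 11.2 × 0.65, A = 7.28 in², y = 0.325 in, Ī = 0.2563167 in⁴.
Web: 0.3 × 9.2, A = 2.76 in², y = 5.25 in, Ī = 19.4672 in⁴.
Top flange: 11.2 × 0.65, A = 7.28 in², y = 10.175 in, Ī = 0.2563167 in⁴.
Hole (subtracted): ⌀0.15, A = 0.01767146 in², y = 0.325 in, Ī = 0.00002485049 in⁴.
Centroid: ȳ = ΣA·y / ΣA = 5.25503 in.
Transfer each piece to the centroidal x-axis using Ī + A·d² with d = y − 5.25503:
  bottom flange: d = -4.93003 in → contributes +177.1981 in⁴
  web: d = -0.005030071 in → contributes +19.46727 in⁴
  top flange: d = 4.91997 in → contributes +176.4768 in⁴
  hole: d = -4.93003 in → contributes −0.4295331 in⁴
Total I = 372.7126 in⁴.

I_xx ≈ 372.71 in⁴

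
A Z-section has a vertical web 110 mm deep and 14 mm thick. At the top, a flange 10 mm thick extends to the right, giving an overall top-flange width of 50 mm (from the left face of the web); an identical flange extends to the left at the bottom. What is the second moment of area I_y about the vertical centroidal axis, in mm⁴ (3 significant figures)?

I_y ≈ 5.53 × 10⁵ mm⁴

Split into non-overlapping primitives; take the origin at the lower-left of the bounding box.
Web: 14 × 110, A = 1 540 mm², x = 43 mm, Ī = 25 153 mm⁴.
Top flange (beyond web): 36 × 10, A = 360 mm², x = 68 mm, Ī = 38 880 mm⁴.
Bottom flange (beyond web): 36 × 10, A = 360 mm², x = 18 mm, Ī = 38 880 mm⁴.
Centroid: x̄ = ΣA·x / ΣA = 43 mm.
Transfer each piece to the vertical centroidal axis using Ī + A·d² with d = x − 43:
  web: d = 0 mm → contributes +25 153 mm⁴
  top flange (beyond web): d = 25 mm → contributes +263 880 mm⁴
  bottom flange (beyond web): d = -25 mm → contributes +263 880 mm⁴
Total I = 552 913 mm⁴.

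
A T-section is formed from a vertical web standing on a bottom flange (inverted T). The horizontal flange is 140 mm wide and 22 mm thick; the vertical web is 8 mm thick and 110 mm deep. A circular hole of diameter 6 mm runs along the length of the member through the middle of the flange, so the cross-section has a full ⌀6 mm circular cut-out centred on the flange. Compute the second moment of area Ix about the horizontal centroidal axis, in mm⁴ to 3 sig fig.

Ix ≈ 3.99 × 10⁶ mm⁴

Break the section into simple shapes (no overlaps), measuring from the bottom-left corner of the bounding box.
Flange: 140 × 22, A = 3 080 mm², y = 11 mm, Ī = 124 227 mm⁴.
Web: 8 × 110, A = 880 mm², y = 77 mm, Ī = 887 333 mm⁴.
Hole (subtracted): ⌀6, A = 28.274 mm², y = 11 mm, Ī = 63.617 mm⁴.
Centroid: ȳ = ΣA·y / ΣA = 25.772 mm.
Transfer each piece to the horizontal centroidal axis using Ī + A·d² with d = y − 25.772:
  flange: d = -14.772 mm → contributes +796 332 mm⁴
  web: d = 51.228 mm → contributes +3 196 712 mm⁴
  hole: d = -14.772 mm → contributes −6233.5 mm⁴
Total I = 3 986 811 mm⁴.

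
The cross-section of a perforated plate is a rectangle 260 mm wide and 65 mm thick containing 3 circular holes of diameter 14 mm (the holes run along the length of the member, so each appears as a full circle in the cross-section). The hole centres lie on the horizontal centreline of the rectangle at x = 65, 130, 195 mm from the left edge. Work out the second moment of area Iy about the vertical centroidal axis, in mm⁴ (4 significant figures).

Iy ≈ 9.390 × 10⁷ mm⁴

Decompose the section into non-overlapping parts with the origin at the bottom-left of its bounding rectangle.
Plate: 260 × 65, A = 16 900 mm², x = 130 mm, Ī = 95 203 333 mm⁴.
Hole 1 (subtracted): ⌀14, A = 153.938 mm², x = 65 mm, Ī = 1885.74 mm⁴.
Hole 2 (subtracted): ⌀14, A = 153.938 mm², x = 130 mm, Ī = 1885.74 mm⁴.
Hole 3 (subtracted): ⌀14, A = 153.938 mm², x = 195 mm, Ī = 1885.74 mm⁴.
By symmetry the centroid is at mid-width, x̄ = 130 mm.
Transfer each piece to the vertical centroidal axis using Ī + A·d² with d = x − 130:
  plate: d = 0 mm → contributes +95 203 333 mm⁴
  hole 1: d = -65 mm → contributes −652 274 mm⁴
  hole 2: d = 0 mm → contributes −1885.74 mm⁴
  hole 3: d = 65 mm → contributes −652 274 mm⁴
Total I = 93 896 900 mm⁴.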